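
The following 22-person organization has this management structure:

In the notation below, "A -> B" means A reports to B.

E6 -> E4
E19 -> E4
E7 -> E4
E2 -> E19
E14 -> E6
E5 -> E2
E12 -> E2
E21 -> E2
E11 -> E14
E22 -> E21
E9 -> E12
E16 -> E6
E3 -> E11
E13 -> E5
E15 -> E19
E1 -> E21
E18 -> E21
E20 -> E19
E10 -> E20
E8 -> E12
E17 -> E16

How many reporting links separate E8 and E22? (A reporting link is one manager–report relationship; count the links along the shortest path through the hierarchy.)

4

E8 is 2 levels below E2, and E22 is 2 levels below E2 (their lowest common manager). The shortest path runs up from E8 to E2 and back down to E22: 2 + 2 = 4 links.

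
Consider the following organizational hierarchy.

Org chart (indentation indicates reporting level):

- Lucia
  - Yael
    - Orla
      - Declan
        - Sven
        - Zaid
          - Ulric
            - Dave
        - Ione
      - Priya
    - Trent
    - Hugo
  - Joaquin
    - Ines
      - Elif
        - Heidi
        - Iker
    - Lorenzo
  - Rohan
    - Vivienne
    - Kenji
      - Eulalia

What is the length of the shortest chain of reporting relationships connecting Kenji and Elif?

5

Kenji is 2 levels below Lucia, and Elif is 3 levels below Lucia (their lowest common manager). The shortest path runs up from Kenji to Lucia and back down to Elif: 2 + 3 = 5 links.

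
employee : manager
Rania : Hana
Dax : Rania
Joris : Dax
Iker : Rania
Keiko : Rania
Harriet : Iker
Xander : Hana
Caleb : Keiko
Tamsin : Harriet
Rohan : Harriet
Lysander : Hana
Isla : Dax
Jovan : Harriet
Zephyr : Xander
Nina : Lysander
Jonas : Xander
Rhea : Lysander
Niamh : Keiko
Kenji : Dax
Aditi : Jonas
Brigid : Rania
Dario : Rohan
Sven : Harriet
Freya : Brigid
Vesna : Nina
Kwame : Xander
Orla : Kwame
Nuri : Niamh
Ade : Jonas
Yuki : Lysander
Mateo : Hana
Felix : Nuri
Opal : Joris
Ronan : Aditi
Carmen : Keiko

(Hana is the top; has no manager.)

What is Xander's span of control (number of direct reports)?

Xander directly manages Zephyr, Jonas, Kwame. That is 3 direct reports.

3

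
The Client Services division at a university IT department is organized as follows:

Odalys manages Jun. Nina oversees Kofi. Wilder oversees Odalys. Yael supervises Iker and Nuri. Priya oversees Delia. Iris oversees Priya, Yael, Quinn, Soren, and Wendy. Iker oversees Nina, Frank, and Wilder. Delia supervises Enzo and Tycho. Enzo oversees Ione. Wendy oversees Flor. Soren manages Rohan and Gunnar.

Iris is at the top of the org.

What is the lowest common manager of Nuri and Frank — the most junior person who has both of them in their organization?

Nuri's chain of managers is Yael, Iris. Frank's chain of managers is Iker, Yael, Iris. The first manager that appears in both chains is Yael.

Yael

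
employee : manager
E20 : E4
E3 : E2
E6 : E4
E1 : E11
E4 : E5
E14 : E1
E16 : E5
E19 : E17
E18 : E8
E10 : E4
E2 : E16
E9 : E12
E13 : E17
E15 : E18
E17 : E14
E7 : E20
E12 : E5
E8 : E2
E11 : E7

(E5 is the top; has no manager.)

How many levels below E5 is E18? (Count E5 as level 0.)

Chain from E18 up to E5: E18 → E8 → E2 → E16 → E5. That is 4 steps up, so E18 is 4 levels below E5.

4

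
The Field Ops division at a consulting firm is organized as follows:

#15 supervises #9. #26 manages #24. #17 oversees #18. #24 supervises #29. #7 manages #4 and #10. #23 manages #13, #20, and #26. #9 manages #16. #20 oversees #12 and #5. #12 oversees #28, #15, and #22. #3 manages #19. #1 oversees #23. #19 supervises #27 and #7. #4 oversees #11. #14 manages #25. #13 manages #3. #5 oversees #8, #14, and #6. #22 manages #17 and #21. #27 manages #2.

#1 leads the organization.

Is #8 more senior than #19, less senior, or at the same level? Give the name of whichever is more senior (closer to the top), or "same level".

same level

Both #8 and #19 are 4 levels below #1.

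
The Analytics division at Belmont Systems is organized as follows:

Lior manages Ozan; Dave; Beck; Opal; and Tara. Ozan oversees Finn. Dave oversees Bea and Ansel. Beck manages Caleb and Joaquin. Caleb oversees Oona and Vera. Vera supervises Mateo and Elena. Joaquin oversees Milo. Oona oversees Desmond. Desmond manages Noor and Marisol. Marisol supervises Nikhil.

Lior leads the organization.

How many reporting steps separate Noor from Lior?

5

Chain from Noor up to Lior: Noor → Desmond → Oona → Caleb → Beck → Lior. That is 5 steps up, so Noor is 5 levels below Lior.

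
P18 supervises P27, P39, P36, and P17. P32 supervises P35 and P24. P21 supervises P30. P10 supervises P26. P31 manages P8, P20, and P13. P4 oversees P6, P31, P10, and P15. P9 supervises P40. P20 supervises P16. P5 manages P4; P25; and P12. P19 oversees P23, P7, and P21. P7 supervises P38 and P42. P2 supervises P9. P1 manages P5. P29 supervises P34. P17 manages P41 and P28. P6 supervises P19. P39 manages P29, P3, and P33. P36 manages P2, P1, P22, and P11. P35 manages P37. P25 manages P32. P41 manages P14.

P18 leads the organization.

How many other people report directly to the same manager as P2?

3

P2 reports to P36. P36's other direct reports are P1, P22, P11 — 3 peers.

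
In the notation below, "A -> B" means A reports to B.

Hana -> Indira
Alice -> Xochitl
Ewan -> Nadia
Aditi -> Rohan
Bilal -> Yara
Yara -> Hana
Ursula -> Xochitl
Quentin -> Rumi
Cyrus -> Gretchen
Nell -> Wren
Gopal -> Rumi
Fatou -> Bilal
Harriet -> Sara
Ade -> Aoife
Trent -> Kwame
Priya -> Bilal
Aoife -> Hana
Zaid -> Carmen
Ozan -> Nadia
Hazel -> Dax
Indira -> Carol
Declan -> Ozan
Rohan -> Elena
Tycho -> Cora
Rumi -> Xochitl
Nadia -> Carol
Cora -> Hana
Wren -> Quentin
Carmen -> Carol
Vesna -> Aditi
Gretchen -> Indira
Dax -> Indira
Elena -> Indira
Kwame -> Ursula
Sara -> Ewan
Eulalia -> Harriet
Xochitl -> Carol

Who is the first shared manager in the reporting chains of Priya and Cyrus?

Priya's chain of managers is Bilal, Yara, Hana, Indira, Carol. Cyrus's chain of managers is Gretchen, Indira, Carol. The first manager that appears in both chains is Indira.

Indira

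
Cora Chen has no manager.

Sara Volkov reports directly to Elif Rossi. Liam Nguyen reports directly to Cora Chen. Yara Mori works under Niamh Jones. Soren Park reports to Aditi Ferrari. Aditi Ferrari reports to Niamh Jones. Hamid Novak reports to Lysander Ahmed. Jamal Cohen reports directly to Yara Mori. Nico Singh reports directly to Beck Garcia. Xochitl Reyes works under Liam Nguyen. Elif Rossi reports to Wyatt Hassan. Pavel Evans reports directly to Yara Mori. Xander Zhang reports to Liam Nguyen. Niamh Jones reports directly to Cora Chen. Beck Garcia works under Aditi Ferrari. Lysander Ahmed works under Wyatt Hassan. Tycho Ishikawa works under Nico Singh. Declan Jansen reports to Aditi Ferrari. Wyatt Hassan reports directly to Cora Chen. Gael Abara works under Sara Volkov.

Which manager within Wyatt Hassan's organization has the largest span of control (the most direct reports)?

Direct-report counts within Wyatt Hassan's organization: Wyatt Hassan has 2; Elif Rossi has 1; Sara Volkov has 1; Lysander Ahmed has 1. The largest is 2, held by Wyatt Hassan.

Wyatt Hassan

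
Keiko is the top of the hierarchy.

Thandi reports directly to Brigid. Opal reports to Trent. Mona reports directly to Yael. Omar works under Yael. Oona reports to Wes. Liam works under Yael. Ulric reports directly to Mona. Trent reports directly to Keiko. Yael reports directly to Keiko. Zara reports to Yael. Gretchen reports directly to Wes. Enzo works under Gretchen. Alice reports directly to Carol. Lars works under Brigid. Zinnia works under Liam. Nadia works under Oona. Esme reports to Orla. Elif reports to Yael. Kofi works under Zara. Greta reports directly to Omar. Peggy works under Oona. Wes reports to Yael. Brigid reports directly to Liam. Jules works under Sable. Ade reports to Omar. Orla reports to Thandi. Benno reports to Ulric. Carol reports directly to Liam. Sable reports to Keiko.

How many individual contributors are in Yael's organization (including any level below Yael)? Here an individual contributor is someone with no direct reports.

The people in Yael's organization with no one reporting to them are Greta, Ade, Zinnia, Alice, Lars, Esme, Elif, Kofi, Benno, Nadia, Peggy, Enzo. That is 12.

12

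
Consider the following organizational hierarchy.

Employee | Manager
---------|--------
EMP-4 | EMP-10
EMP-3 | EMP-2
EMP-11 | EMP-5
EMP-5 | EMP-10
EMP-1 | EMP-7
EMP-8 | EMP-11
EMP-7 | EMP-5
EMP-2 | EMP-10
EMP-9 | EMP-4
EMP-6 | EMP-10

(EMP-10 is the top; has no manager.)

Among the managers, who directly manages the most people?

EMP-10

Direct-report counts: EMP-10 has 4; EMP-2 has 1; EMP-5 has 2; EMP-7 has 1; EMP-11 has 1; EMP-4 has 1. The largest is 4, held by EMP-10.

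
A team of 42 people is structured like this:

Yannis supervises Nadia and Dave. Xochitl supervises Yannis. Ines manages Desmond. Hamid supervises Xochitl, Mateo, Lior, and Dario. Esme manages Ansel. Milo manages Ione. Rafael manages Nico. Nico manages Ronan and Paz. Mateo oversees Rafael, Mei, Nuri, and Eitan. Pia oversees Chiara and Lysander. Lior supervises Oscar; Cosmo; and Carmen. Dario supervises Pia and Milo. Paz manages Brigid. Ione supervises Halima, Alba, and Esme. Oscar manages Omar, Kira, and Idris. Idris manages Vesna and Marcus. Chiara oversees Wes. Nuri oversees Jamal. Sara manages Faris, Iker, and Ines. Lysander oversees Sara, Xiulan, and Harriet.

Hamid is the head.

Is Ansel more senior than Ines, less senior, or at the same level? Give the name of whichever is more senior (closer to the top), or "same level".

Both Ansel and Ines are 5 levels below Hamid.

same level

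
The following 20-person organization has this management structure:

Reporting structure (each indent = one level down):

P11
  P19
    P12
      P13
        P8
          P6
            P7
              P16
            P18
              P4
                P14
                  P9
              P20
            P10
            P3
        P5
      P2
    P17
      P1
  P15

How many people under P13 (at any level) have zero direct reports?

6

The people in P13's organization with no one reporting to them are P5, P3, P10, P20, P9, P16. That is 6.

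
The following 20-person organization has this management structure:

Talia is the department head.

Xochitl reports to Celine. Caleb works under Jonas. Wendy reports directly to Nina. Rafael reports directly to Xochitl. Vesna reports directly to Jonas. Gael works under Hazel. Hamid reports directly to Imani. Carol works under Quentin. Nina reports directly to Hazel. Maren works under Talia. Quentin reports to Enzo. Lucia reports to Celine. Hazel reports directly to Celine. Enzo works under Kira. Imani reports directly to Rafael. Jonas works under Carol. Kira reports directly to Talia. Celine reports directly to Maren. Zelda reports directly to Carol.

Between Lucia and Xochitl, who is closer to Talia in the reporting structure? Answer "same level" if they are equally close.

same level

Both Lucia and Xochitl are 3 levels below Talia.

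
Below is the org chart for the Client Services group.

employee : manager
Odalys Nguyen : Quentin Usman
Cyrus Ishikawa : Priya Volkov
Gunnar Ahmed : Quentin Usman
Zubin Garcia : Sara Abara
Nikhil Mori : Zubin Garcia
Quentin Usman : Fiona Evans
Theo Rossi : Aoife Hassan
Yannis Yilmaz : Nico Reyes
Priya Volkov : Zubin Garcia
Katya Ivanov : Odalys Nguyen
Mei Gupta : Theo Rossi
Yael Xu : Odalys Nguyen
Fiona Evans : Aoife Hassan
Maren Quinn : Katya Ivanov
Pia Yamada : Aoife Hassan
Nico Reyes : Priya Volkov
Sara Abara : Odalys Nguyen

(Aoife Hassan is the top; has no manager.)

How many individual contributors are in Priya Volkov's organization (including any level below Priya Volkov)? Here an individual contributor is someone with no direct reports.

The people in Priya Volkov's organization with no one reporting to them are Cyrus Ishikawa, Yannis Yilmaz. That is 2.

2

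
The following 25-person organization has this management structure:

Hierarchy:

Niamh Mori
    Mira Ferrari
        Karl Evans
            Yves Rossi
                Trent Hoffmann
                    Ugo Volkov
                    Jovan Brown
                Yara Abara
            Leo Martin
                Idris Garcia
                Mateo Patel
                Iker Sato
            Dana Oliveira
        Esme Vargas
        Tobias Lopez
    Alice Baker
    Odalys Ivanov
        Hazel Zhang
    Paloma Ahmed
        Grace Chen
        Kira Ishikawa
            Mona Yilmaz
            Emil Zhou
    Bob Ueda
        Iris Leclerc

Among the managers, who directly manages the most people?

Niamh Mori

Direct-report counts: Niamh Mori has 5; Bob Ueda has 1; Paloma Ahmed has 2; Kira Ishikawa has 2; Odalys Ivanov has 1; Mira Ferrari has 3; Karl Evans has 3; Leo Martin has 3; Yves Rossi has 2; Trent Hoffmann has 2. The largest is 5, held by Niamh Mori.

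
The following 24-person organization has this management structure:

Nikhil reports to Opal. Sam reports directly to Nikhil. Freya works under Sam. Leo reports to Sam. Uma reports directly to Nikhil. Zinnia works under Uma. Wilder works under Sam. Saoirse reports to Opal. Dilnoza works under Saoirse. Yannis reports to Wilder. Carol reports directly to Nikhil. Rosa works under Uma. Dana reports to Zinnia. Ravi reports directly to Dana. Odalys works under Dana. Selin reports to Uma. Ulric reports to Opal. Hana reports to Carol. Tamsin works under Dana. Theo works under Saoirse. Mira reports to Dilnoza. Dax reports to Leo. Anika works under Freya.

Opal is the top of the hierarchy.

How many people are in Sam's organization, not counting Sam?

6

Sam directly manages Freya, Leo, Wilder. Under Freya: Anika (1). Under Leo: Dax (1). Under Wilder: Yannis (1). So Sam's organization is 3 direct reports plus everyone under them: 2 + 2 + 2 = 6.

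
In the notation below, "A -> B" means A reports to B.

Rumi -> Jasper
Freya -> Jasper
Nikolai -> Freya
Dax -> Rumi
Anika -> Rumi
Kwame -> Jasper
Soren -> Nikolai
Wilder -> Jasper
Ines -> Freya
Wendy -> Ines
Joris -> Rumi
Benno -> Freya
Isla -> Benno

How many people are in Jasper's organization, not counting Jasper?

13

Jasper directly manages Rumi, Freya, Kwame, Wilder. Under Rumi: Joris, Anika, Dax (3). Under Freya: Benno, Isla, Ines, Wendy, Nikolai, Soren (6). Kwame has no reports. Wilder has no reports. So Jasper's organization is 4 direct reports plus everyone under them: 4 + 7 + 1 + 1 = 13.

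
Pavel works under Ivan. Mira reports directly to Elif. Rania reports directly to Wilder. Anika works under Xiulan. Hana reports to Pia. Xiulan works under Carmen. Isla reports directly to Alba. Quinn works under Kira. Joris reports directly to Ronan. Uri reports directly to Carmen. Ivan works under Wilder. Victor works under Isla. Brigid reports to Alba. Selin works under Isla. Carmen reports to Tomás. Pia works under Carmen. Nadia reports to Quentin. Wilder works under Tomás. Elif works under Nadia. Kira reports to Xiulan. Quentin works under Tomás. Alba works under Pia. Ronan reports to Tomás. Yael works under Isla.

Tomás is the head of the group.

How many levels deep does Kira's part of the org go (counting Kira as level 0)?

The longest chain under Kira runs Kira → Quinn, which is 1 level below Kira.

1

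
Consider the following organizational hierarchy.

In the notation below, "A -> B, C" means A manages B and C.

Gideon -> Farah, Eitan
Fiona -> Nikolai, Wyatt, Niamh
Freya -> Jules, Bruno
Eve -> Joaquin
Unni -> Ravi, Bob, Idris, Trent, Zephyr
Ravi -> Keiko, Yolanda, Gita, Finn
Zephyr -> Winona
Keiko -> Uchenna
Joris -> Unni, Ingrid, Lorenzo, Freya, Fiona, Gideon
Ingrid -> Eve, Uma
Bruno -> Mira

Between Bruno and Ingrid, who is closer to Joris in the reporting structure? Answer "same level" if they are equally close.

Bruno is 2 levels below Joris; Ingrid is 1. Ingrid is higher.

Ingrid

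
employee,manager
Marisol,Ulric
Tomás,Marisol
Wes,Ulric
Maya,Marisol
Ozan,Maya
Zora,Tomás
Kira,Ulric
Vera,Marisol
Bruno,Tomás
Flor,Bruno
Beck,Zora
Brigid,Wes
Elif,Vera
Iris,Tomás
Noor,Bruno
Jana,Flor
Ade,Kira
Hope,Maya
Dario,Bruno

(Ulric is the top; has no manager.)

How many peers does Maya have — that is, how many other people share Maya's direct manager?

2

Maya reports to Marisol. Marisol's other direct reports are Tomás, Vera — 2 peers.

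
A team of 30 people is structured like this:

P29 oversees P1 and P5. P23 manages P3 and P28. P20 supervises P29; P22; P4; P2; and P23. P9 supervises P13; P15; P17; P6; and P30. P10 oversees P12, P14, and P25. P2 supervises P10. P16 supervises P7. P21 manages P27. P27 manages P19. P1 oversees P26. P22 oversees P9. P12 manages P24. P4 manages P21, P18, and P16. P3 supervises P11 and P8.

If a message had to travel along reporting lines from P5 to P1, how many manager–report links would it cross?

P5 is 1 level below P29, and P1 is 1 level below P29 (their lowest common manager). The shortest path runs up from P5 to P29 and back down to P1: 1 + 1 = 2 links.

2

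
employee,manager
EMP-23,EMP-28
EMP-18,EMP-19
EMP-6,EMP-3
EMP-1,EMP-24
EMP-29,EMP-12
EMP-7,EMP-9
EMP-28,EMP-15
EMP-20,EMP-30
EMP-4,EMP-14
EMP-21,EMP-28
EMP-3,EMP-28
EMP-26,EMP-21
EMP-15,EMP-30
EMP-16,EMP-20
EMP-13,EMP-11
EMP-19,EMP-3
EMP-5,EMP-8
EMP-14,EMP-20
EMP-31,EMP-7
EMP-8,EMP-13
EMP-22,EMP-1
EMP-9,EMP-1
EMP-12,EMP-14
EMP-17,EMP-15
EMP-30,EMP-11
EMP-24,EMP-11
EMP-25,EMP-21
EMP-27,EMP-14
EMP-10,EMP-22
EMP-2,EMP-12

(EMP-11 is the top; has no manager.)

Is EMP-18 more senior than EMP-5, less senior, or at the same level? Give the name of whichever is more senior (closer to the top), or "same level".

EMP-5

EMP-18 is 6 levels below EMP-11; EMP-5 is 3. EMP-5 is higher.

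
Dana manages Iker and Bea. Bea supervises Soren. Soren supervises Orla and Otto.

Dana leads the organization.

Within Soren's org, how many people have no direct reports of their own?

The people in Soren's organization with no one reporting to them are Orla, Otto. That is 2.

2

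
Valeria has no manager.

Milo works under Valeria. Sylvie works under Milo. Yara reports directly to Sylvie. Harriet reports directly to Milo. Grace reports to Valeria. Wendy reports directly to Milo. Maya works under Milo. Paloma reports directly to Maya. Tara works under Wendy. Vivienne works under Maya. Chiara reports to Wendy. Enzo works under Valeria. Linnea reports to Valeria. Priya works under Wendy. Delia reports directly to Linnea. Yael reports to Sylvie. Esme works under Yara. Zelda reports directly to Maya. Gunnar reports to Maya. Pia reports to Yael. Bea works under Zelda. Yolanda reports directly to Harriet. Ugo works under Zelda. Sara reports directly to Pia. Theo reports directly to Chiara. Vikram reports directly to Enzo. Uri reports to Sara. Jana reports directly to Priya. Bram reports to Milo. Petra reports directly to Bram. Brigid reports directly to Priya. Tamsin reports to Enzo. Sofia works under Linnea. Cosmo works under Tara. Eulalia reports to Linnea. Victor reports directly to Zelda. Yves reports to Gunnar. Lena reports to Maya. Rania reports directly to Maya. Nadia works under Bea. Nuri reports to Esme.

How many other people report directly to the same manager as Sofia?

Sofia reports to Linnea. Linnea's other direct reports are Delia, Eulalia — 2 peers.

2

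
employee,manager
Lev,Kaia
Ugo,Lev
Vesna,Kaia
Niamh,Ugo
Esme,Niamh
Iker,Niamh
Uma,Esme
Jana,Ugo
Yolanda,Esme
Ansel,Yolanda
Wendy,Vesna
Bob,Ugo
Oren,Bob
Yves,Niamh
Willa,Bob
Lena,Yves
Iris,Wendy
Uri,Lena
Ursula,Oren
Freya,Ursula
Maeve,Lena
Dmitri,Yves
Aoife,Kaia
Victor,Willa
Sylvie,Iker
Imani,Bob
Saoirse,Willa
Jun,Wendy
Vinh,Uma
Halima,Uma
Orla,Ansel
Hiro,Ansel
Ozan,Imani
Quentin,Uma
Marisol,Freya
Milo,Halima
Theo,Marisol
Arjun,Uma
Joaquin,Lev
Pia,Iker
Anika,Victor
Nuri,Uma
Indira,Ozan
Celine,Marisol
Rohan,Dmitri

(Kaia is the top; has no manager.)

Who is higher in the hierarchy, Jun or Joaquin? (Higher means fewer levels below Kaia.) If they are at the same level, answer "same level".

Joaquin

Jun is 3 levels below Kaia; Joaquin is 2. Joaquin is higher.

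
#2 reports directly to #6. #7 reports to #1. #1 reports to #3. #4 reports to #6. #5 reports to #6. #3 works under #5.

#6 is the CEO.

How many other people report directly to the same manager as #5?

2

#5 reports to #6. #6's other direct reports are #2, #4 — 2 peers.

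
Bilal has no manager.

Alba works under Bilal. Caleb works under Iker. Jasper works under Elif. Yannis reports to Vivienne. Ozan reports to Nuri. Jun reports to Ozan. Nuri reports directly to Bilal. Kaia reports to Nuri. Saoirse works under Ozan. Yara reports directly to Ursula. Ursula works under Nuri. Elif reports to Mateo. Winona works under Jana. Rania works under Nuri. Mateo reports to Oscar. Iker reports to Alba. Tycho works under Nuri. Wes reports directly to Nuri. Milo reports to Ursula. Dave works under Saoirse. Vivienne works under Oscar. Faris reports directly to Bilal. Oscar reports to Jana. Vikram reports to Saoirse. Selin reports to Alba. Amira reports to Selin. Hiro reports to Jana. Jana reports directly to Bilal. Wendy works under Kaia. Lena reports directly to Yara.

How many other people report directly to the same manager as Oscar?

Oscar reports to Jana. Jana's other direct reports are Winona, Hiro — 2 peers.

2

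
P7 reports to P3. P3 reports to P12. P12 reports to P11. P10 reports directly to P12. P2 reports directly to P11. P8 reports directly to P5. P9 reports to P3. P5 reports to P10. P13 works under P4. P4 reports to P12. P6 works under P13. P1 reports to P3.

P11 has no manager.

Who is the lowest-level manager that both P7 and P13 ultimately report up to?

P7's chain of managers is P3, P12, P11. P13's chain of managers is P4, P12, P11. The first manager that appears in both chains is P12.

P12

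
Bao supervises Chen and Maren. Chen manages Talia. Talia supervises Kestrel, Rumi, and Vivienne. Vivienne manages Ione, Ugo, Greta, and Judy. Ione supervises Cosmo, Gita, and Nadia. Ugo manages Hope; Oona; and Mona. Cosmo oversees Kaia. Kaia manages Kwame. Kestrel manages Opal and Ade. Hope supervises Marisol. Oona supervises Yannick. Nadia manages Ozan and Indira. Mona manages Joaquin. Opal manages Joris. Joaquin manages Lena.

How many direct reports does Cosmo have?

1

Cosmo directly manages Kaia. That is 1 direct report.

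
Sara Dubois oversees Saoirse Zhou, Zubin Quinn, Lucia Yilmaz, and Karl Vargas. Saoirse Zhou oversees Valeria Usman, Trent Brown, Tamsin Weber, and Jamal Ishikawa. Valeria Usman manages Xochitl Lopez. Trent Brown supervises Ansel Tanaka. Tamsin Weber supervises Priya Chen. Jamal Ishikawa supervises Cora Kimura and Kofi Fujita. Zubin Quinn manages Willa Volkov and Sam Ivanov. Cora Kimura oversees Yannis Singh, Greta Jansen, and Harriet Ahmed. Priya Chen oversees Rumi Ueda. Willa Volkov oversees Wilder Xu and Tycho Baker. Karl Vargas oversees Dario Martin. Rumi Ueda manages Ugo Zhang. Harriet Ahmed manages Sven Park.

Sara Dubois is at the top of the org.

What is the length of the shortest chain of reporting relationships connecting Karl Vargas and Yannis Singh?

Karl Vargas is 1 level below Sara Dubois, and Yannis Singh is 4 levels below Sara Dubois (their lowest common manager). The shortest path runs up from Karl Vargas to Sara Dubois and back down to Yannis Singh: 1 + 4 = 5 links.

5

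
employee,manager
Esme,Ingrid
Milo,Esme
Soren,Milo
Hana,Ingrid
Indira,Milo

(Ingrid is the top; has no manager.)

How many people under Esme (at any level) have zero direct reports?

2

The people in Esme's organization with no one reporting to them are Indira, Soren. That is 2.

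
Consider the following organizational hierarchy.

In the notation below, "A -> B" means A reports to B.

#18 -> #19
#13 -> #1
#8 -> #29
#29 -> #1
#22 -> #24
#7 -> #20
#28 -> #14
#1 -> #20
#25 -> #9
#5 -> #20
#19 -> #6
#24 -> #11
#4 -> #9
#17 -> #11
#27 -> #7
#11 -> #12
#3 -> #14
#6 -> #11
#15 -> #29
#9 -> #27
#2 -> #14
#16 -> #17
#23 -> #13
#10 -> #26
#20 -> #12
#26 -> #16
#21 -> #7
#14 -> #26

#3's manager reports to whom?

#26

#3 reports to #14, and #14 reports to #26. So #3's skip-level manager is #26.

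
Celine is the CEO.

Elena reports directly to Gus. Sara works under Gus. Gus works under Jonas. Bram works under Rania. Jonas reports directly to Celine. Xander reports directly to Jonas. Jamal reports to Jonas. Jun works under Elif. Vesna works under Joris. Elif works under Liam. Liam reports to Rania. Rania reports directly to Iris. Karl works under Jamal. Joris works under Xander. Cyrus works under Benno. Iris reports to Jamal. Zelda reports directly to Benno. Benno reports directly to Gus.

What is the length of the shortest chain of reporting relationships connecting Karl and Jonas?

2

Karl is in Jonas's organization: the chain from Karl up to Jonas is Karl → Jamal → Jonas, which is 2 links.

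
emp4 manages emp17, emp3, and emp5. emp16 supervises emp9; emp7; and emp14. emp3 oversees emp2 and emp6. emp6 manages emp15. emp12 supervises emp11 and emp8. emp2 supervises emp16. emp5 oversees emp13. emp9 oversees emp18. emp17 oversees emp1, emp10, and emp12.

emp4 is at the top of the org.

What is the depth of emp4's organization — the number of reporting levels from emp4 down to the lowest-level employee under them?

5

The longest chain under emp4 runs emp4 → emp3 → emp2 → emp16 → emp9 → emp18, which is 5 levels below emp4.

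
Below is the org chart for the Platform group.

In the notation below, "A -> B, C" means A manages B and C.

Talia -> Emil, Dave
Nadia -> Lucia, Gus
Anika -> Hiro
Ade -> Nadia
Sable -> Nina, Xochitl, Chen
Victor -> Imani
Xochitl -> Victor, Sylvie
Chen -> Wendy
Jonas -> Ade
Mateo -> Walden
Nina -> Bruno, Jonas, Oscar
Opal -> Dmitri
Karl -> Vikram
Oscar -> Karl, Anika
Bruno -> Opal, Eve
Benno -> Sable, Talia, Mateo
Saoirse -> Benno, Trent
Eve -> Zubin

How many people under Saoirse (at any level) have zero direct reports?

The people in Saoirse's organization with no one reporting to them are Trent, Walden, Dave, Emil, Wendy, Sylvie, Imani, Hiro, Vikram, Gus, Lucia, Zubin, Dmitri. That is 13.

13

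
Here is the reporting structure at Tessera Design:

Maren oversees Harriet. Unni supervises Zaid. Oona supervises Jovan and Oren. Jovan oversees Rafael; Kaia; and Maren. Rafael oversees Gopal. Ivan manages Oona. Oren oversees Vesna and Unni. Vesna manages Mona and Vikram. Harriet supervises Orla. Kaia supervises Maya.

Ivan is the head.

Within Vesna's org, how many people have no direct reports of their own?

2

The people in Vesna's organization with no one reporting to them are Vikram, Mona. That is 2.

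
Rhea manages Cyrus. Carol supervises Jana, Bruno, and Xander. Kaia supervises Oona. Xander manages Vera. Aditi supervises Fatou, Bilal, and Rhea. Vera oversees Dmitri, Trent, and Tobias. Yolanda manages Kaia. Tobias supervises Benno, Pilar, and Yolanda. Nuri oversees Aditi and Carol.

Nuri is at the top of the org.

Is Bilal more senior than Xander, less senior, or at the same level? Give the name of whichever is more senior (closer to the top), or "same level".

same level

Both Bilal and Xander are 2 levels below Nuri.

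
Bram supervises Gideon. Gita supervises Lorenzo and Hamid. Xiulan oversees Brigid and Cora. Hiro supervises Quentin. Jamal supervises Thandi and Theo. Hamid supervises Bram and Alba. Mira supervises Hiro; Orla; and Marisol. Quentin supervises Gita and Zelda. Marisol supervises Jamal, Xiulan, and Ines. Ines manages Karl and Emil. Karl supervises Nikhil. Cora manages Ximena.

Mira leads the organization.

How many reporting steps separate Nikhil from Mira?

4

Chain from Nikhil up to Mira: Nikhil → Karl → Ines → Marisol → Mira. That is 4 steps up, so Nikhil is 4 levels below Mira.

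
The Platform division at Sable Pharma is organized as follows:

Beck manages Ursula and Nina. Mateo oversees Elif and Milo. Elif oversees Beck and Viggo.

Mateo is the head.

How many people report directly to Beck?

2

Beck directly manages Ursula, Nina. That is 2 direct reports.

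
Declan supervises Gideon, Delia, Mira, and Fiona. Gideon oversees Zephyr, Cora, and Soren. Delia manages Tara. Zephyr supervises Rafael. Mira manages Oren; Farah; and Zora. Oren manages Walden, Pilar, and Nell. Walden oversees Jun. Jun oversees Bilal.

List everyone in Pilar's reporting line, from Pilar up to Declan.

Pilar reports to Oren. Oren reports to Mira. Mira reports to Declan. Declan is at the top.

Pilar -> Oren -> Mira -> Declan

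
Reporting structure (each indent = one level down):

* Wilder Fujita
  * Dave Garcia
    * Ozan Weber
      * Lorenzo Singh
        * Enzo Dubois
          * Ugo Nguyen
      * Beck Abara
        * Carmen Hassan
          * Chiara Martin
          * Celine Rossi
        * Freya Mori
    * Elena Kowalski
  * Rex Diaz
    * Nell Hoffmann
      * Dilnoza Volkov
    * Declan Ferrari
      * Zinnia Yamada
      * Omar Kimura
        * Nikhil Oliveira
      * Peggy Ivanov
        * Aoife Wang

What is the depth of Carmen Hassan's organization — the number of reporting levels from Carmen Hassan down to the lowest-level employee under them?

1

The longest chain under Carmen Hassan runs Carmen Hassan → Celine Rossi, which is 1 level below Carmen Hassan.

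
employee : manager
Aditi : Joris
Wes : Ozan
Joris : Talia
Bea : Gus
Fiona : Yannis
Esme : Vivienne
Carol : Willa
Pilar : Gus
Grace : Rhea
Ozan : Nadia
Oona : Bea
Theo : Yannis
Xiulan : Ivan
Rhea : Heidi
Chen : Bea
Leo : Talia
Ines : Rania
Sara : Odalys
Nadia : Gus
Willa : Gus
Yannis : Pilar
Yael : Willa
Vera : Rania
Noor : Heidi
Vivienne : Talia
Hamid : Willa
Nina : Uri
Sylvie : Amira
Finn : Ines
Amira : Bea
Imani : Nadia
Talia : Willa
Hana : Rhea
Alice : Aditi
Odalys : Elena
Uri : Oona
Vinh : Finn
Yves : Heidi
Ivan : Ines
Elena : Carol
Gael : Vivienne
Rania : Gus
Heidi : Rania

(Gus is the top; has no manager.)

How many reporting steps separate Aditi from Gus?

Chain from Aditi up to Gus: Aditi → Joris → Talia → Willa → Gus. That is 4 steps up, so Aditi is 4 levels below Gus.

4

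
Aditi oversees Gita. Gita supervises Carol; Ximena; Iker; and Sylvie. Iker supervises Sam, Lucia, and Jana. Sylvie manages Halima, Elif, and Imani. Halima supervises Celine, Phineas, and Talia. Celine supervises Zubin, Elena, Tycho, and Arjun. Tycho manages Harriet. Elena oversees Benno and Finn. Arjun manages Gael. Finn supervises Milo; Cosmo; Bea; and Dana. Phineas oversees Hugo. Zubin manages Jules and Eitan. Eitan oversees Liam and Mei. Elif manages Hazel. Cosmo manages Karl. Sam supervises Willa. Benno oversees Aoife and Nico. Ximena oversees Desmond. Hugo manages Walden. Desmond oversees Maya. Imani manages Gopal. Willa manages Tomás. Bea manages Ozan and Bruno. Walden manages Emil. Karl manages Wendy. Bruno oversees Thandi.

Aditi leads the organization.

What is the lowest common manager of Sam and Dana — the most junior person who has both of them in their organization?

Gita

Sam's chain of managers is Iker, Gita, Aditi. Dana's chain of managers is Finn, Elena, Celine, Halima, Sylvie, Gita, Aditi. The first manager that appears in both chains is Gita.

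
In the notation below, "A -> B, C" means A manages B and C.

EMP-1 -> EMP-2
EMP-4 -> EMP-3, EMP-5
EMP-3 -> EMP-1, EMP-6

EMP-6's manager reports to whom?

EMP-6 reports to EMP-3, and EMP-3 reports to EMP-4. So EMP-6's skip-level manager is EMP-4.

EMP-4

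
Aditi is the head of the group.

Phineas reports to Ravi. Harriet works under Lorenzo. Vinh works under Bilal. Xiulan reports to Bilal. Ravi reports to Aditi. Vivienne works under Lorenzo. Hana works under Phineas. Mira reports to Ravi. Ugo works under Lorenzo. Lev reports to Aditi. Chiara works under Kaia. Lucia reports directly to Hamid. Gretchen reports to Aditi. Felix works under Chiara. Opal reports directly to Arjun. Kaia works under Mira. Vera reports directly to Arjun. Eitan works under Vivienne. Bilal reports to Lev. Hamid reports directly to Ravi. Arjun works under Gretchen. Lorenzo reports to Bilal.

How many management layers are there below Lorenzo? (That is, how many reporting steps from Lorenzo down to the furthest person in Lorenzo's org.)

2

The longest chain under Lorenzo runs Lorenzo → Vivienne → Eitan, which is 2 levels below Lorenzo.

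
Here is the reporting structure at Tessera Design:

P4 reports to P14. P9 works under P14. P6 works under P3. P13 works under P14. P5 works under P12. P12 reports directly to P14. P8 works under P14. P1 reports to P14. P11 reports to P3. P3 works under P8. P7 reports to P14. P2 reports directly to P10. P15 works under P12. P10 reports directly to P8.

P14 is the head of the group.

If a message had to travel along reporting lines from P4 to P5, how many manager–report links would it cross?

P4 is 1 level below P14, and P5 is 2 levels below P14 (their lowest common manager). The shortest path runs up from P4 to P14 and back down to P5: 1 + 2 = 3 links.

3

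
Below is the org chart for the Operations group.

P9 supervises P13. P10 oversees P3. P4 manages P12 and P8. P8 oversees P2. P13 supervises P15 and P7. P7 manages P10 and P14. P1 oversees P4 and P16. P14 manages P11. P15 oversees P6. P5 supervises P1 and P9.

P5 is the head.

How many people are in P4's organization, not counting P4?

P4 directly manages P12, P8. P12 has no reports. Under P8: P2 (1). So P4's organization is 2 direct reports plus everyone under them: 1 + 2 = 3.

3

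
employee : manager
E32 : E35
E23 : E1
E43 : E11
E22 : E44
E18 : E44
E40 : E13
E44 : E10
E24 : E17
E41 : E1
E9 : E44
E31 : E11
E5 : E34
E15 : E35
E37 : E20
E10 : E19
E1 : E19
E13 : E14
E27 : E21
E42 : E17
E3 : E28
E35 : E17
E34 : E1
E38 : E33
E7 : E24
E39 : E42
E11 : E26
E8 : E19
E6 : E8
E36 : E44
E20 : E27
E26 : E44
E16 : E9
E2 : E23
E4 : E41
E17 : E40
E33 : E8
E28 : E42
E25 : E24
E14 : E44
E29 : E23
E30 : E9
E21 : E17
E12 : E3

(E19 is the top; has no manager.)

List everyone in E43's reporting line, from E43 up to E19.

E43 reports to E11. E11 reports to E26. E26 reports to E44. E44 reports to E10. E10 reports to E19. E19 is at the top.

E43 -> E11 -> E26 -> E44 -> E10 -> E19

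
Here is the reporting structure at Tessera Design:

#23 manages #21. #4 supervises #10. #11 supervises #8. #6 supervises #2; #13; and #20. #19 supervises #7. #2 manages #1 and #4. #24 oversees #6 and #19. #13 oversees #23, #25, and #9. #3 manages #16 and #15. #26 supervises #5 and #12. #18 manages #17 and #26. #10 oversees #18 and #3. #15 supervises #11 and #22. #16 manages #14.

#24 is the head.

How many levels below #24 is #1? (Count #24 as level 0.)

3

Chain from #1 up to #24: #1 → #2 → #6 → #24. That is 3 steps up, so #1 is 3 levels below #24.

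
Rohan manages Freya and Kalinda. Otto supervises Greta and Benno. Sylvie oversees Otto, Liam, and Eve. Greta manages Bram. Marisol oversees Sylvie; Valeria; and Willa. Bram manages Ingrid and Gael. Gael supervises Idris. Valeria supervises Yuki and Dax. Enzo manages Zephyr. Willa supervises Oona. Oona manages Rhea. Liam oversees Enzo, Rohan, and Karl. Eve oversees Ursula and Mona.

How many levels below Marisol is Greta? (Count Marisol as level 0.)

Chain from Greta up to Marisol: Greta → Otto → Sylvie → Marisol. That is 3 steps up, so Greta is 3 levels below Marisol.

3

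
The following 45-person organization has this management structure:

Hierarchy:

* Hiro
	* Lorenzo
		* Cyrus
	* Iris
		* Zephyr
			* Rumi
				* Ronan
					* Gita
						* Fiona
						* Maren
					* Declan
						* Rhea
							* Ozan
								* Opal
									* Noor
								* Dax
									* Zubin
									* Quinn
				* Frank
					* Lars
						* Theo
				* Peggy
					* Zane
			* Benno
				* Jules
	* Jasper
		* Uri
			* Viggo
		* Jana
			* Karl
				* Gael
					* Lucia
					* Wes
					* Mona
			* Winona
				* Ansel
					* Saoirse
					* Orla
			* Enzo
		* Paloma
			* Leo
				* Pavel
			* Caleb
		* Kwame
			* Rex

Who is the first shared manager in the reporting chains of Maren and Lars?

Rumi

Maren's chain of managers is Gita, Ronan, Rumi, Zephyr, Iris, Hiro. Lars's chain of managers is Frank, Rumi, Zephyr, Iris, Hiro. The first manager that appears in both chains is Rumi.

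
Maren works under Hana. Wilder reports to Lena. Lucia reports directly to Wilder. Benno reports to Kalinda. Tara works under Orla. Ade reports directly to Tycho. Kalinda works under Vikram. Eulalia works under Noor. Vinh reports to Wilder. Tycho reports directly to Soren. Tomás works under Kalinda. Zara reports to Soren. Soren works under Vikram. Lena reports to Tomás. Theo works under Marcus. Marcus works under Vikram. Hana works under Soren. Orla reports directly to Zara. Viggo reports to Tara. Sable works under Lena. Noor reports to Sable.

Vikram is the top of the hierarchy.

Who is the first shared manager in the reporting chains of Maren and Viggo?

Maren's chain of managers is Hana, Soren, Vikram. Viggo's chain of managers is Tara, Orla, Zara, Soren, Vikram. The first manager that appears in both chains is Soren.

Soren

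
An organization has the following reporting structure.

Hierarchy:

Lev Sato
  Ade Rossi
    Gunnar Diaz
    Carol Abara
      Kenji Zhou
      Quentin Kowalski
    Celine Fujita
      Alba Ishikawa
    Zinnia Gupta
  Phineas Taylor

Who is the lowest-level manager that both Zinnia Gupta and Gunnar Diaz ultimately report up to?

Zinnia Gupta's chain of managers is Ade Rossi, Lev Sato. Gunnar Diaz's chain of managers is Ade Rossi, Lev Sato. The first manager that appears in both chains is Ade Rossi.

Ade Rossi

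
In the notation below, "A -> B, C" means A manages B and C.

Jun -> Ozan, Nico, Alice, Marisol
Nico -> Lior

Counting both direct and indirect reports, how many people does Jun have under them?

Jun directly manages Ozan, Nico, Alice, Marisol. Ozan has no reports. Under Nico: Lior (1). Alice has no reports. Marisol has no reports. So Jun's organization is 4 direct reports plus everyone under them: 1 + 2 + 1 + 1 = 5.

5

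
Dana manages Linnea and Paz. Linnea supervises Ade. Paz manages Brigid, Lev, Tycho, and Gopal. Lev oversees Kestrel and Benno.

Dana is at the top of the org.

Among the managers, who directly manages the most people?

Direct-report counts: Dana has 2; Paz has 4; Lev has 2; Linnea has 1. The largest is 4, held by Paz.

Paz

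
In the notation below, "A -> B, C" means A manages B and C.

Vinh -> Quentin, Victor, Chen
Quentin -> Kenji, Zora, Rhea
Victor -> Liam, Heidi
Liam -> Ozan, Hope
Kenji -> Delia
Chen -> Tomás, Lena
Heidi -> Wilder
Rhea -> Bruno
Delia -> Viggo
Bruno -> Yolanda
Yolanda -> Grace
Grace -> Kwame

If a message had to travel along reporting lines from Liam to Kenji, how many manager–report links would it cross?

Liam is 2 levels below Vinh, and Kenji is 2 levels below Vinh (their lowest common manager). The shortest path runs up from Liam to Vinh and back down to Kenji: 2 + 2 = 4 links.

4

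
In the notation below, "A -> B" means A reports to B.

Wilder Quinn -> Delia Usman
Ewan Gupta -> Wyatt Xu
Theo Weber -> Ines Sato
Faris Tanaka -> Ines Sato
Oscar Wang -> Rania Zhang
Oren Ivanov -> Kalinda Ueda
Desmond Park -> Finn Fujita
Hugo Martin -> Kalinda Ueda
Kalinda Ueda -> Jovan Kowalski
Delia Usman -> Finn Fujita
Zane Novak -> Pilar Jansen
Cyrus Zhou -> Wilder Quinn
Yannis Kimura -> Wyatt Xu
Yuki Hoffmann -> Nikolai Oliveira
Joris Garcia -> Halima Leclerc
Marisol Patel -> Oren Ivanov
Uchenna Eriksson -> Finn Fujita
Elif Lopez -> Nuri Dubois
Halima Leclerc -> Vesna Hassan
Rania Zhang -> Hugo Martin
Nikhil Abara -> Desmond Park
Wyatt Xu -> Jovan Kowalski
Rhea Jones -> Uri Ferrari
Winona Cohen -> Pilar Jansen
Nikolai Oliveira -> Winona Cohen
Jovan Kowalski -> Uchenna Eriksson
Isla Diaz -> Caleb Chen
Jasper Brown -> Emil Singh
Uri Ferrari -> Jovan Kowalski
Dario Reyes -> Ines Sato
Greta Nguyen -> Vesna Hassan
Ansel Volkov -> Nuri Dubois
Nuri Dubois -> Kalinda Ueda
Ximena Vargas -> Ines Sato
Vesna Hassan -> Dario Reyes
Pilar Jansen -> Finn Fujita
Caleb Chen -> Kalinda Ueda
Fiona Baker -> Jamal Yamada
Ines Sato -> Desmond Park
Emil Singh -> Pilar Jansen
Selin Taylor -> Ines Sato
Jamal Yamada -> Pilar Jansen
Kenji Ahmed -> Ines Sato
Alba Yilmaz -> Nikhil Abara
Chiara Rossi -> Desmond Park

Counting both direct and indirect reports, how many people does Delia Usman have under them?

Delia Usman directly manages Wilder Quinn. Under Wilder Quinn: Cyrus Zhou (1). That's 2 in total.

2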